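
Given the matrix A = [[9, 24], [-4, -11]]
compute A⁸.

[[-13119, -39360], [6560, 19681]]

tr A = -2 and det A = -3, so the characteristic polynomial is λ² − (-2)λ + (-3) with roots -3 and 1.
Eigenvectors give P = [[-2, -3], [1, 1]] with P⁻¹ = [[1, 3], [-1, -2]], and A = P·diag(-3, 1)·P⁻¹.
Then A⁸ = P·diag(6561, 1)·P⁻¹ = [[-13122, -3], [6561, 1]] · [[1, 3], [-1, -2]] = [[-13119, -39360], [6560, 19681]].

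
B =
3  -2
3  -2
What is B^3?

[[3, -2], [3, -2]]

B² = B (a projection; rank 1, trace 1), so B^3 = B.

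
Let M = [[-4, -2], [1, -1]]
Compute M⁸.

tr M = -5 and det M = 6, so the characteristic polynomial is λ² − (-5)λ + (6) with roots -3 and -2.
Eigenvectors give P = [[-2, 1], [1, -1]] with P⁻¹ = [[-1, -1], [-1, -2]], and M = P·diag(-3, -2)·P⁻¹.
Then M⁸ = P·diag(6561, 256)·P⁻¹ = [[-13122, 256], [6561, -256]] · [[-1, -1], [-1, -2]] = [[12866, 12610], [-6305, -6049]].

[[12866, 12610], [-6305, -6049]]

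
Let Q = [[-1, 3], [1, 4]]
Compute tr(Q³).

90

Q² = [[4, 9], [3, 19]]
Q³ = [[5, 48], [16, 85]]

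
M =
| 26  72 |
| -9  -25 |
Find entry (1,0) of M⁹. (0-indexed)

-1539

tr M = 1 and det M = -2, so the characteristic polynomial is λ² − (1)λ + (-2) with roots -1 and 2.
Eigenvectors give P = [[-8, 3], [3, -1]] with P⁻¹ = [[1, 3], [3, 8]], and M = P·diag(-1, 2)·P⁻¹.
Then M⁹ = P·diag(-1, 512)·P⁻¹ = [[8, 1536], [-3, -512]] · [[1, 3], [3, 8]] = [[4616, 12312], [-1539, -4105]].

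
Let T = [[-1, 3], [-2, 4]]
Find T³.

[[-13, 21], [-14, 22]]

tr T = 3 and det T = 2, so the characteristic polynomial is λ² − (3)λ + (2) with roots 1 and 2.
Eigenvectors give P = [[-3, -1], [-2, -1]] with P⁻¹ = [[-1, 1], [2, -3]], and T = P·diag(1, 2)·P⁻¹.
Then T³ = P·diag(1, 8)·P⁻¹ = [[-3, -8], [-2, -8]] · [[-1, 1], [2, -3]] = [[-13, 21], [-14, 22]].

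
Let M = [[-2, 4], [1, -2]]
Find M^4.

M^2 = [[8, -16], [-4, 8]]
M^3 = [[-32, 64], [16, -32]]
M^4 = [[128, -256], [-64, 128]]

[[128, -256], [-64, 128]]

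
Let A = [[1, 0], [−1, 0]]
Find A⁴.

[[1, 0], [−1, 0]]

A² = A (a projection; rank 1, trace 1), so A⁴ = A.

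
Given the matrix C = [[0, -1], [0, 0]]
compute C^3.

C is strictly triangular, hence nilpotent: C^2 = 0, so C^3 = 0.

[[0, 0], [0, 0]]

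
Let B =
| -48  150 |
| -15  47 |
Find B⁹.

[[-201438, 605850], [-60585, 182267]]

tr B = -1 and det B = -6, so the characteristic polynomial is λ² − (-1)λ + (-6) with roots 2 and -3.
Eigenvectors give P = [[3, 10], [1, 3]] with P⁻¹ = [[-3, 10], [1, -3]], and B = P·diag(2, -3)·P⁻¹.
Then B⁹ = P·diag(512, -19683)·P⁻¹ = [[1536, -196830], [512, -59049]] · [[-3, 10], [1, -3]] = [[-201438, 605850], [-60585, 182267]].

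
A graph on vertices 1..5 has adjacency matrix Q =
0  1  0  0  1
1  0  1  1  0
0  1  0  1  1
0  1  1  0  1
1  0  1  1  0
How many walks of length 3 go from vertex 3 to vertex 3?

4

The number of length-3 walks from vertex 3 to vertex 3 is entry (3,3) of Q³, where Q is the adjacency matrix.
Q² = [[2, 0, 2, 2, 0], [0, 3, 1, 1, 3], [2, 1, 3, 2, 1], [2, 1, 2, 3, 1], [0, 3, 1, 1, 3]]
Q³ = [[0, 6, 2, 2, 6], [6, 2, 7, 7, 2], [2, 7, 4, 5, 7], [2, 7, 5, 4, 7], [6, 2, 7, 7, 2]]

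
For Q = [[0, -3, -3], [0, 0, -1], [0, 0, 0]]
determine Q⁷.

Q is strictly triangular, hence nilpotent: Q³ = 0, so Q⁷ = 0.

[[0, 0, 0], [0, 0, 0], [0, 0, 0]]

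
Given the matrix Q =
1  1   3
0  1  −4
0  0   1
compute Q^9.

Q = I + N where N = [[0, 1, 3], [0, 0, −4], [0, 0, 0]] is strictly upper-triangular, so N^3 = 0.
(I + N)^9 = I + 9·N + 36·N^2 = [[1, 9, −117], [0, 1, −36], [0, 0, 1]].

[[1, 9, −117], [0, 1, −36], [0, 0, 1]]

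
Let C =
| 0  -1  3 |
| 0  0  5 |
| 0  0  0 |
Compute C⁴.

C is strictly triangular, hence nilpotent: C³ = 0, so C⁴ = 0.

[[0, 0, 0], [0, 0, 0], [0, 0, 0]]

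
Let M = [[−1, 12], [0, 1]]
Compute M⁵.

[[−1, 12], [0, 1]]

M² = I (check: tr M = 0 and det M = −1), so M⁵ = M since 5 is odd.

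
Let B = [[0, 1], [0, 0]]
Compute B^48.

B is strictly triangular, hence nilpotent: B^2 = 0, so B^48 = 0.

[[0, 0], [0, 0]]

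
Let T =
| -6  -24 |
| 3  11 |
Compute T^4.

tr T = 5 and det T = 6, so the characteristic polynomial is λ² − (5)λ + (6) with roots 2 and 3.
Eigenvectors give P = [[-3, -8], [1, 3]] with P⁻¹ = [[-3, -8], [1, 3]], and T = P·diag(2, 3)·P⁻¹.
Then T^4 = P·diag(16, 81)·P⁻¹ = [[-48, -648], [16, 243]] · [[-3, -8], [1, 3]] = [[-504, -1560], [195, 601]].

[[-504, -1560], [195, 601]]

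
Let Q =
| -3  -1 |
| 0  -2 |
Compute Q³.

Q² = [[9, 5], [0, 4]]
Q³ = [[-27, -19], [0, -8]]

[[-27, -19], [0, -8]]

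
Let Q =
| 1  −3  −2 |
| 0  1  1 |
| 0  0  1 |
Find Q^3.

[[1, −9, −15], [0, 1, 3], [0, 0, 1]]

Q = I + N where N = [[0, −3, −2], [0, 0, 1], [0, 0, 0]] is strictly upper-triangular, so N^3 = 0.
(I + N)^3 = I + 3·N + 3·N^2 = [[1, −9, −15], [0, 1, 3], [0, 0, 1]].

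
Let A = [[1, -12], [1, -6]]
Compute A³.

tr A = -5 and det A = 6, so the characteristic polynomial is λ² − (-5)λ + (6) with roots -2 and -3.
Eigenvectors give P = [[4, 3], [1, 1]] with P⁻¹ = [[1, -3], [-1, 4]], and A = P·diag(-2, -3)·P⁻¹.
Then A³ = P·diag(-8, -27)·P⁻¹ = [[-32, -81], [-8, -27]] · [[1, -3], [-1, 4]] = [[49, -228], [19, -84]].

[[49, -228], [19, -84]]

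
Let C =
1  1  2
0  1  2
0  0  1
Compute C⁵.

C = I + N where N = [[0, 1, 2], [0, 0, 2], [0, 0, 0]] is strictly upper-triangular, so N³ = 0.
(I + N)⁵ = I + 5·N + 10·N² = [[1, 5, 30], [0, 1, 10], [0, 0, 1]].

[[1, 5, 30], [0, 1, 10], [0, 0, 1]]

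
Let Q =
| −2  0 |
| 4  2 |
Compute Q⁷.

tr Q = 0 and det Q = −4, so the characteristic polynomial is λ² − (0)λ + (−4) with roots 2 and −2.
Eigenvectors give P = [[0, 1], [1, −1]] with P⁻¹ = [[1, 1], [1, 0]], and Q = P·diag(2, −2)·P⁻¹.
Then Q⁷ = P·diag(128, −128)·P⁻¹ = [[0, −128], [128, 128]] · [[1, 1], [1, 0]] = [[−128, 0], [256, 128]].

[[−128, 0], [256, 128]]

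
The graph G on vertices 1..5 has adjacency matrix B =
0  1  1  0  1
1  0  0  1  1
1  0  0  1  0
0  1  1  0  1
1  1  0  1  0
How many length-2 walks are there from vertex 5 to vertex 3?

2

The number of length-2 walks from vertex 5 to vertex 3 is entry (5,3) of B², where B is the adjacency matrix.
B² = [[3, 1, 0, 3, 1], [1, 3, 2, 1, 2], [0, 2, 2, 0, 2], [3, 1, 0, 3, 1], [1, 2, 2, 1, 3]]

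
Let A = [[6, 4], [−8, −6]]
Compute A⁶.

[[64, 0], [0, 64]]

tr A = 0 and det A = −4, so the characteristic polynomial is λ² − (0)λ + (−4) with roots 2 and −2.
Eigenvectors give P = [[1, −1], [−1, 2]] with P⁻¹ = [[2, 1], [1, 1]], and A = P·diag(2, −2)·P⁻¹.
Then A⁶ = P·diag(64, 64)·P⁻¹ = [[64, −64], [−64, 128]] · [[2, 1], [1, 1]] = [[64, 0], [0, 64]].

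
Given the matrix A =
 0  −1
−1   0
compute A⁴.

A² = I (check: tr A = 0 and det A = −1), so A⁴ = I since 4 is even.

[[1, 0], [0, 1]]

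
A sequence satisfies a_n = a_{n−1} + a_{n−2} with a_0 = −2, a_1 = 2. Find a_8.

16

With companion matrix C = [[1, 1], [1, 0]], [a_n, a_{n−1}]ᵀ = C·[a_{n−1}, a_{n−2}]ᵀ, so [a_8, a_7]ᵀ = C⁷·[a_1, a_0]ᵀ.
C⁷ = [[21, 13], [13, 8]], giving [a_8, a_7]ᵀ = [[16], [10]].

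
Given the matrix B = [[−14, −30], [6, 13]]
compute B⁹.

tr B = −1 and det B = −2, so the characteristic polynomial is λ² − (−1)λ + (−2) with roots 1 and −2.
Eigenvectors give P = [[−2, −5], [1, 2]] with P⁻¹ = [[2, 5], [−1, −2]], and B = P·diag(1, −2)·P⁻¹.
Then B⁹ = P·diag(1, −512)·P⁻¹ = [[−2, 2560], [1, −1024]] · [[2, 5], [−1, −2]] = [[−2564, −5130], [1026, 2053]].

[[−2564, −5130], [1026, 2053]]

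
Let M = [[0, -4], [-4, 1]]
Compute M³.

M² = [[16, -4], [-4, 17]]
M³ = [[16, -68], [-68, 33]]

[[16, -68], [-68, 33]]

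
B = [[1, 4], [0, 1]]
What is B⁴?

B = I + N where N = [[0, 4], [0, 0]] is strictly upper-triangular, so N² = 0.
(I + N)⁴ = I + 4·N = [[1, 16], [0, 1]].

[[1, 16], [0, 1]]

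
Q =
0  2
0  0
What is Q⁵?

Q is strictly triangular, hence nilpotent: Q² = 0, so Q⁵ = 0.

[[0, 0], [0, 0]]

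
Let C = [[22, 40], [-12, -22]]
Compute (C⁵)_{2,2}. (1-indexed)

tr C = 0 and det C = -4, so the characteristic polynomial is λ² − (0)λ + (-4) with roots 2 and -2.
Eigenvectors give P = [[-2, -5], [1, 3]] with P⁻¹ = [[-3, -5], [1, 2]], and C = P·diag(2, -2)·P⁻¹.
Then C⁵ = P·diag(32, -32)·P⁻¹ = [[-64, 160], [32, -96]] · [[-3, -5], [1, 2]] = [[352, 640], [-192, -352]].

-352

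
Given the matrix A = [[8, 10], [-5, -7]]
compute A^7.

[[4502, 4630], [-2315, -2443]]

tr A = 1 and det A = -6, so the characteristic polynomial is λ² − (1)λ + (-6) with roots 3 and -2.
Eigenvectors give P = [[2, -1], [-1, 1]] with P⁻¹ = [[1, 1], [1, 2]], and A = P·diag(3, -2)·P⁻¹.
Then A^7 = P·diag(2187, -128)·P⁻¹ = [[4374, 128], [-2187, -128]] · [[1, 1], [1, 2]] = [[4502, 4630], [-2315, -2443]].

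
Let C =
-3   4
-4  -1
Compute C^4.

C^2 = [[-7, -16], [16, -15]]
C^3 = [[85, -12], [12, 79]]
C^4 = [[-207, 352], [-352, -31]]

[[-207, 352], [-352, -31]]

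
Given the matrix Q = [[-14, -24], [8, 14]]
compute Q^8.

[[256, 0], [0, 256]]

tr Q = 0 and det Q = -4, so the characteristic polynomial is λ² − (0)λ + (-4) with roots -2 and 2.
Eigenvectors give P = [[-2, -3], [1, 2]] with P⁻¹ = [[-2, -3], [1, 2]], and Q = P·diag(-2, 2)·P⁻¹.
Then Q^8 = P·diag(256, 256)·P⁻¹ = [[-512, -768], [256, 512]] · [[-2, -3], [1, 2]] = [[256, 0], [0, 256]].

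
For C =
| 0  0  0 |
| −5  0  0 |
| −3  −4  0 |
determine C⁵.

[[0, 0, 0], [0, 0, 0], [0, 0, 0]]

C is strictly triangular, hence nilpotent: C³ = 0, so C⁵ = 0.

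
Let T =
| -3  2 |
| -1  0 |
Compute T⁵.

[[-63, 62], [-31, 30]]

tr T = -3 and det T = 2, so the characteristic polynomial is λ² − (-3)λ + (2) with roots -1 and -2.
Eigenvectors give P = [[1, -2], [1, -1]] with P⁻¹ = [[-1, 2], [-1, 1]], and T = P·diag(-1, -2)·P⁻¹.
Then T⁵ = P·diag(-1, -32)·P⁻¹ = [[-1, 64], [-1, 32]] · [[-1, 2], [-1, 1]] = [[-63, 62], [-31, 30]].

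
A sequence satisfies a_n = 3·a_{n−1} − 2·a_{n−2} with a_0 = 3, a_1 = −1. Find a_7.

With companion matrix Q = [[3, −2], [1, 0]], [a_n, a_{n−1}]ᵀ = Q·[a_{n−1}, a_{n−2}]ᵀ, so [a_7, a_6]ᵀ = Q⁶·[a_1, a_0]ᵀ.
Q⁶ = [[127, −126], [63, −62]], giving [a_7, a_6]ᵀ = [[−505], [−249]].

−505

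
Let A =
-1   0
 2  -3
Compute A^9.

tr A = -4 and det A = 3, so the characteristic polynomial is λ² − (-4)λ + (3) with roots -1 and -3.
Eigenvectors give P = [[1, 0], [1, -1]] with P⁻¹ = [[1, 0], [1, -1]], and A = P·diag(-1, -3)·P⁻¹.
Then A^9 = P·diag(-1, -19683)·P⁻¹ = [[-1, 0], [-1, 19683]] · [[1, 0], [1, -1]] = [[-1, 0], [19682, -19683]].

[[-1, 0], [19682, -19683]]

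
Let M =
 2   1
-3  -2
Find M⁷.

M² = I (check: tr M = 0 and det M = -1), so M⁷ = M since 7 is odd.

[[2, 1], [-3, -2]]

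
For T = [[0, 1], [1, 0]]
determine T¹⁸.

[[1, 0], [0, 1]]

T² = I (check: tr T = 0 and det T = −1), so T¹⁸ = I since 18 is even.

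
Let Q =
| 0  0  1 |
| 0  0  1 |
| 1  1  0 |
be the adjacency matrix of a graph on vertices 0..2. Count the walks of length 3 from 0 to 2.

The number of length-3 walks from vertex 0 to vertex 2 is entry (0,2) of Q³, where Q is the adjacency matrix.
Q² = [[1, 1, 0], [1, 1, 0], [0, 0, 2]]
Q³ = [[0, 0, 2], [0, 0, 2], [2, 2, 0]]

2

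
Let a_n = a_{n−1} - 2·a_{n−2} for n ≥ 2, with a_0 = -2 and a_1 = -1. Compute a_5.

-11

With companion matrix Q = [[1, -2], [1, 0]], [a_n, a_{n−1}]ᵀ = Q·[a_{n−1}, a_{n−2}]ᵀ, so [a_5, a_4]ᵀ = Q^4·[a_1, a_0]ᵀ.
Q^4 = [[-1, 6], [-3, 2]], giving [a_5, a_4]ᵀ = [[-11], [-1]].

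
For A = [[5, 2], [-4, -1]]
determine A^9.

[[39365, 19682], [-39364, -19681]]

tr A = 4 and det A = 3, so the characteristic polynomial is λ² − (4)λ + (3) with roots 1 and 3.
Eigenvectors give P = [[-1, -1], [2, 1]] with P⁻¹ = [[1, 1], [-2, -1]], and A = P·diag(1, 3)·P⁻¹.
Then A^9 = P·diag(1, 19683)·P⁻¹ = [[-1, -19683], [2, 19683]] · [[1, 1], [-2, -1]] = [[39365, 19682], [-39364, -19681]].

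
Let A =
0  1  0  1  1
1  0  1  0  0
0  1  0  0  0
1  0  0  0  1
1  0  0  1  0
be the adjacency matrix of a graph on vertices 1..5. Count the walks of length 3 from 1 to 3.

0

The number of length-3 walks from vertex 1 to vertex 3 is entry (1,3) of A³, where A is the adjacency matrix.
A² = [[3, 0, 1, 1, 1], [0, 2, 0, 1, 1], [1, 0, 1, 0, 0], [1, 1, 0, 2, 1], [1, 1, 0, 1, 2]]
A³ = [[2, 4, 0, 4, 4], [4, 0, 2, 1, 1], [0, 2, 0, 1, 1], [4, 1, 1, 2, 3], [4, 1, 1, 3, 2]]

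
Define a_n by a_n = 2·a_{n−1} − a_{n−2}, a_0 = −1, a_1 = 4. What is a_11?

With companion matrix T = [[2, −1], [1, 0]], [a_n, a_{n−1}]ᵀ = T·[a_{n−1}, a_{n−2}]ᵀ, so [a_11, a_10]ᵀ = T¹⁰·[a_1, a_0]ᵀ.
T¹⁰ = [[11, −10], [10, −9]], giving [a_11, a_10]ᵀ = [[54], [49]].

54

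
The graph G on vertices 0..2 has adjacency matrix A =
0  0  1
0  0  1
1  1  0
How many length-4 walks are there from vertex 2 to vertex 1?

0

The number of length-4 walks from vertex 2 to vertex 1 is entry (2,1) of A⁴, where A is the adjacency matrix.
A² = [[1, 1, 0], [1, 1, 0], [0, 0, 2]]
A³ = [[0, 0, 2], [0, 0, 2], [2, 2, 0]]
A⁴ = [[2, 2, 0], [2, 2, 0], [0, 0, 4]]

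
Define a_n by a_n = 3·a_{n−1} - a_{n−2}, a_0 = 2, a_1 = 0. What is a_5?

-42

With companion matrix B = [[3, -1], [1, 0]], [a_n, a_{n−1}]ᵀ = B·[a_{n−1}, a_{n−2}]ᵀ, so [a_5, a_4]ᵀ = B^4·[a_1, a_0]ᵀ.
B^4 = [[55, -21], [21, -8]], giving [a_5, a_4]ᵀ = [[-42], [-16]].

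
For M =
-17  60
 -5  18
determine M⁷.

[[-7073, 27780], [-2315, 9132]]

tr M = 1 and det M = -6, so the characteristic polynomial is λ² − (1)λ + (-6) with roots -2 and 3.
Eigenvectors give P = [[4, 3], [1, 1]] with P⁻¹ = [[1, -3], [-1, 4]], and M = P·diag(-2, 3)·P⁻¹.
Then M⁷ = P·diag(-128, 2187)·P⁻¹ = [[-512, 6561], [-128, 2187]] · [[1, -3], [-1, 4]] = [[-7073, 27780], [-2315, 9132]].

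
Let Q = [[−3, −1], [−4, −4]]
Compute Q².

[[13, 7], [28, 20]]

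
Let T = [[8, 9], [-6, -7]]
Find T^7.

[[386, 387], [-258, -259]]

tr T = 1 and det T = -2, so the characteristic polynomial is λ² − (1)λ + (-2) with roots -1 and 2.
Eigenvectors give P = [[-1, 3], [1, -2]] with P⁻¹ = [[2, 3], [1, 1]], and T = P·diag(-1, 2)·P⁻¹.
Then T^7 = P·diag(-1, 128)·P⁻¹ = [[1, 384], [-1, -256]] · [[2, 3], [1, 1]] = [[386, 387], [-258, -259]].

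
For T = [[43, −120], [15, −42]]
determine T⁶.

[[6049, −15960], [1995, −5256]]

tr T = 1 and det T = −6, so the characteristic polynomial is λ² − (1)λ + (−6) with roots 3 and −2.
Eigenvectors give P = [[3, −8], [1, −3]] with P⁻¹ = [[3, −8], [1, −3]], and T = P·diag(3, −2)·P⁻¹.
Then T⁶ = P·diag(729, 64)·P⁻¹ = [[2187, −512], [729, −192]] · [[3, −8], [1, −3]] = [[6049, −15960], [1995, −5256]].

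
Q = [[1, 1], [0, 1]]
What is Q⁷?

Q = I + N where N = [[0, 1], [0, 0]] is strictly upper-triangular, so N² = 0.
(I + N)⁷ = I + 7·N = [[1, 7], [0, 1]].

[[1, 7], [0, 1]]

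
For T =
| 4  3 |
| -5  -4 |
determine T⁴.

[[1, 0], [0, 1]]

T² = I (check: tr T = 0 and det T = -1), so T⁴ = I since 4 is even.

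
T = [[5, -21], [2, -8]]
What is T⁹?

tr T = -3 and det T = 2, so the characteristic polynomial is λ² − (-3)λ + (2) with roots -1 and -2.
Eigenvectors give P = [[7, 3], [2, 1]] with P⁻¹ = [[1, -3], [-2, 7]], and T = P·diag(-1, -2)·P⁻¹.
Then T⁹ = P·diag(-1, -512)·P⁻¹ = [[-7, -1536], [-2, -512]] · [[1, -3], [-2, 7]] = [[3065, -10731], [1022, -3578]].

[[3065, -10731], [1022, -3578]]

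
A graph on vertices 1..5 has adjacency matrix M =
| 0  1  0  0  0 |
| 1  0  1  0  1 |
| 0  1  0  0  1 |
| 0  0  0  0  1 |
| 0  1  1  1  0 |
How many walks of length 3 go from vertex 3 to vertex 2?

4

The number of length-3 walks from vertex 3 to vertex 2 is entry (3,2) of M³, where M is the adjacency matrix.
M² = [[1, 0, 1, 0, 1], [0, 3, 1, 1, 1], [1, 1, 2, 1, 1], [0, 1, 1, 1, 0], [1, 1, 1, 0, 3]]
M³ = [[0, 3, 1, 1, 1], [3, 2, 4, 1, 5], [1, 4, 2, 1, 4], [1, 1, 1, 0, 3], [1, 5, 4, 3, 2]]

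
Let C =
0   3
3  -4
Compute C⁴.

C² = [[9, -12], [-12, 25]]
C³ = [[-36, 75], [75, -136]]
C⁴ = [[225, -408], [-408, 769]]

[[225, -408], [-408, 769]]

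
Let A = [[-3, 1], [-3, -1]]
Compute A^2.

[[6, -4], [12, -2]]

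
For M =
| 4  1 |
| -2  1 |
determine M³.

tr M = 5 and det M = 6, so the characteristic polynomial is λ² − (5)λ + (6) with roots 2 and 3.
Eigenvectors give P = [[1, -1], [-2, 1]] with P⁻¹ = [[-1, -1], [-2, -1]], and M = P·diag(2, 3)·P⁻¹.
Then M³ = P·diag(8, 27)·P⁻¹ = [[8, -27], [-16, 27]] · [[-1, -1], [-2, -1]] = [[46, 19], [-38, -11]].

[[46, 19], [-38, -11]]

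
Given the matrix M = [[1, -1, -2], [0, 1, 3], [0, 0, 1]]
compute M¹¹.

[[1, -11, -187], [0, 1, 33], [0, 0, 1]]

M = I + N where N = [[0, -1, -2], [0, 0, 3], [0, 0, 0]] is strictly upper-triangular, so N³ = 0.
(I + N)¹¹ = I + 11·N + 55·N² = [[1, -11, -187], [0, 1, 33], [0, 0, 1]].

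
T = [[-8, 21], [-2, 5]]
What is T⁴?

tr T = -3 and det T = 2, so the characteristic polynomial is λ² − (-3)λ + (2) with roots -2 and -1.
Eigenvectors give P = [[7, 3], [2, 1]] with P⁻¹ = [[1, -3], [-2, 7]], and T = P·diag(-2, -1)·P⁻¹.
Then T⁴ = P·diag(16, 1)·P⁻¹ = [[112, 3], [32, 1]] · [[1, -3], [-2, 7]] = [[106, -315], [30, -89]].

[[106, -315], [30, -89]]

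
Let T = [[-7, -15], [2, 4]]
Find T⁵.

[[-187, -465], [62, 154]]

tr T = -3 and det T = 2, so the characteristic polynomial is λ² − (-3)λ + (2) with roots -2 and -1.
Eigenvectors give P = [[-3, -5], [1, 2]] with P⁻¹ = [[-2, -5], [1, 3]], and T = P·diag(-2, -1)·P⁻¹.
Then T⁵ = P·diag(-32, -1)·P⁻¹ = [[96, 5], [-32, -2]] · [[-2, -5], [1, 3]] = [[-187, -465], [62, 154]].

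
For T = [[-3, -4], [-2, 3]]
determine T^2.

[[17, 0], [0, 17]]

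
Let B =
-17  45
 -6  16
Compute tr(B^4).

tr B = -1 and det B = -2, so the characteristic polynomial is λ² − (-1)λ + (-2) with roots 1 and -2.
Eigenvectors give P = [[-5, 3], [-2, 1]] with P⁻¹ = [[1, -3], [2, -5]], and B = P·diag(1, -2)·P⁻¹.
Then B^4 = P·diag(1, 16)·P⁻¹ = [[-5, 48], [-2, 16]] · [[1, -3], [2, -5]] = [[91, -225], [30, -74]].

17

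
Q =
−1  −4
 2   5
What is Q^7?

tr Q = 4 and det Q = 3, so the characteristic polynomial is λ² − (4)λ + (3) with roots 3 and 1.
Eigenvectors give P = [[−1, 2], [1, −1]] with P⁻¹ = [[1, 2], [1, 1]], and Q = P·diag(3, 1)·P⁻¹.
Then Q^7 = P·diag(2187, 1)·P⁻¹ = [[−2187, 2], [2187, −1]] · [[1, 2], [1, 1]] = [[−2185, −4372], [2186, 4373]].

[[−2185, −4372], [2186, 4373]]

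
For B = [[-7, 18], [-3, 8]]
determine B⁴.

tr B = 1 and det B = -2, so the characteristic polynomial is λ² − (1)λ + (-2) with roots 2 and -1.
Eigenvectors give P = [[2, 3], [1, 1]] with P⁻¹ = [[-1, 3], [1, -2]], and B = P·diag(2, -1)·P⁻¹.
Then B⁴ = P·diag(16, 1)·P⁻¹ = [[32, 3], [16, 1]] · [[-1, 3], [1, -2]] = [[-29, 90], [-15, 46]].

[[-29, 90], [-15, 46]]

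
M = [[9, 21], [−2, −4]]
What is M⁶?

[[4719, 13965], [−1330, −3926]]

tr M = 5 and det M = 6, so the characteristic polynomial is λ² − (5)λ + (6) with roots 2 and 3.
Eigenvectors give P = [[−3, 7], [1, −2]] with P⁻¹ = [[2, 7], [1, 3]], and M = P·diag(2, 3)·P⁻¹.
Then M⁶ = P·diag(64, 729)·P⁻¹ = [[−192, 5103], [64, −1458]] · [[2, 7], [1, 3]] = [[4719, 13965], [−1330, −3926]].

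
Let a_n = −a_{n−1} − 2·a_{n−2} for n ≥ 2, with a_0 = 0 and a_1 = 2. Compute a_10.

22

With companion matrix B = [[−1, −2], [1, 0]], [a_n, a_{n−1}]ᵀ = B·[a_{n−1}, a_{n−2}]ᵀ, so [a_10, a_9]ᵀ = B⁹·[a_1, a_0]ᵀ.
B⁹ = [[11, 34], [−17, −6]], giving [a_10, a_9]ᵀ = [[22], [−34]].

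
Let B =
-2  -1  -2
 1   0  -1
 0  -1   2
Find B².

[[3, 4, 1], [-2, 0, -4], [-1, -2, 5]]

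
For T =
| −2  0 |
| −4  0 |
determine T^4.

T^2 = [[4, 0], [8, 0]]
T^3 = [[−8, 0], [−16, 0]]
T^4 = [[16, 0], [32, 0]]

[[16, 0], [32, 0]]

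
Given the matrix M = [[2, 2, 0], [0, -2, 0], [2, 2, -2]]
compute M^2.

[[4, 0, 0], [0, 4, 0], [0, -4, 4]]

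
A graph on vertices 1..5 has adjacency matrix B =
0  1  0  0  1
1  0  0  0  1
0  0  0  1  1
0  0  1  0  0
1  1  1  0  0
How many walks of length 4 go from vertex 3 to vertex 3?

6

The number of length-4 walks from vertex 3 to vertex 3 is entry (3,3) of B⁴, where B is the adjacency matrix.
B² = [[2, 1, 1, 0, 1], [1, 2, 1, 0, 1], [1, 1, 2, 0, 0], [0, 0, 0, 1, 1], [1, 1, 0, 1, 3]]
B³ = [[2, 3, 1, 1, 4], [3, 2, 1, 1, 4], [1, 1, 0, 2, 4], [1, 1, 2, 0, 0], [4, 4, 4, 0, 2]]
B⁴ = [[7, 6, 5, 1, 6], [6, 7, 5, 1, 6], [5, 5, 6, 0, 2], [1, 1, 0, 2, 4], [6, 6, 2, 4, 12]]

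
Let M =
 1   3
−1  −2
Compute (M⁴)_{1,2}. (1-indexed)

M² = [[−2, −3], [1, 1]]
M³ = [[1, 0], [0, 1]]
M⁴ = [[1, 3], [−1, −2]]

3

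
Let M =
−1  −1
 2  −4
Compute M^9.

[[18659, −19171], [38342, −38854]]

tr M = −5 and det M = 6, so the characteristic polynomial is λ² − (−5)λ + (6) with roots −3 and −2.
Eigenvectors give P = [[1, 1], [2, 1]] with P⁻¹ = [[−1, 1], [2, −1]], and M = P·diag(−3, −2)·P⁻¹.
Then M^9 = P·diag(−19683, −512)·P⁻¹ = [[−19683, −512], [−39366, −512]] · [[−1, 1], [2, −1]] = [[18659, −19171], [38342, −38854]].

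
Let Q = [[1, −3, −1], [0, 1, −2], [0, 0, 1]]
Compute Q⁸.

[[1, −24, 160], [0, 1, −16], [0, 0, 1]]

Q = I + N where N = [[0, −3, −1], [0, 0, −2], [0, 0, 0]] is strictly upper-triangular, so N³ = 0.
(I + N)⁸ = I + 8·N + 28·N² = [[1, −24, 160], [0, 1, −16], [0, 0, 1]].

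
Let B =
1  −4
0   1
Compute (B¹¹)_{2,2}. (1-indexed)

1

B = I + N where N = [[0, −4], [0, 0]] is strictly upper-triangular, so N² = 0.
(I + N)¹¹ = I + 11·N = [[1, −44], [0, 1]].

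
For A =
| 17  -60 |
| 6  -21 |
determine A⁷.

tr A = -4 and det A = 3, so the characteristic polynomial is λ² − (-4)λ + (3) with roots -1 and -3.
Eigenvectors give P = [[-10, -3], [-3, -1]] with P⁻¹ = [[-1, 3], [3, -10]], and A = P·diag(-1, -3)·P⁻¹.
Then A⁷ = P·diag(-1, -2187)·P⁻¹ = [[10, 6561], [3, 2187]] · [[-1, 3], [3, -10]] = [[19673, -65580], [6558, -21861]].

[[19673, -65580], [6558, -21861]]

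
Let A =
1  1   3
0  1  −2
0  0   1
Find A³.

A = I + N where N = [[0, 1, 3], [0, 0, −2], [0, 0, 0]] is strictly upper-triangular, so N³ = 0.
(I + N)³ = I + 3·N + 3·N² = [[1, 3, 3], [0, 1, −6], [0, 0, 1]].

[[1, 3, 3], [0, 1, −6], [0, 0, 1]]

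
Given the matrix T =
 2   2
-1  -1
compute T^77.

[[2, 2], [-1, -1]]

T² = T (a projection; rank 1, trace 1), so T^77 = T.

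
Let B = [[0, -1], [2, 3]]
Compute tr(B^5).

33

tr B = 3 and det B = 2, so the characteristic polynomial is λ² − (3)λ + (2) with roots 2 and 1.
Eigenvectors give P = [[-1, 1], [2, -1]] with P⁻¹ = [[1, 1], [2, 1]], and B = P·diag(2, 1)·P⁻¹.
Then B^5 = P·diag(32, 1)·P⁻¹ = [[-32, 1], [64, -1]] · [[1, 1], [2, 1]] = [[-30, -31], [62, 63]].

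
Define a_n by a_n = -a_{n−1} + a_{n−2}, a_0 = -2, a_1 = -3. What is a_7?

With companion matrix T = [[-1, 1], [1, 0]], [a_n, a_{n−1}]ᵀ = T·[a_{n−1}, a_{n−2}]ᵀ, so [a_7, a_6]ᵀ = T⁶·[a_1, a_0]ᵀ.
T⁶ = [[13, -8], [-8, 5]], giving [a_7, a_6]ᵀ = [[-23], [14]].

-23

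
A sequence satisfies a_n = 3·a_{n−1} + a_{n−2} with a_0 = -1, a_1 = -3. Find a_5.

-360

With companion matrix B = [[3, 1], [1, 0]], [a_n, a_{n−1}]ᵀ = B·[a_{n−1}, a_{n−2}]ᵀ, so [a_5, a_4]ᵀ = B⁴·[a_1, a_0]ᵀ.
B⁴ = [[109, 33], [33, 10]], giving [a_5, a_4]ᵀ = [[-360], [-109]].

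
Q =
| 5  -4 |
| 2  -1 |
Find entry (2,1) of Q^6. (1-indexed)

tr Q = 4 and det Q = 3, so the characteristic polynomial is λ² − (4)λ + (3) with roots 3 and 1.
Eigenvectors give P = [[-2, 1], [-1, 1]] with P⁻¹ = [[-1, 1], [-1, 2]], and Q = P·diag(3, 1)·P⁻¹.
Then Q^6 = P·diag(729, 1)·P⁻¹ = [[-1458, 1], [-729, 1]] · [[-1, 1], [-1, 2]] = [[1457, -1456], [728, -727]].

728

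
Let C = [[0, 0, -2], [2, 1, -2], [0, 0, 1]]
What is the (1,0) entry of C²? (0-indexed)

2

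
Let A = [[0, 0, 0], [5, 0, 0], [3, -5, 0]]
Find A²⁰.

[[0, 0, 0], [0, 0, 0], [0, 0, 0]]

A is strictly triangular, hence nilpotent: A³ = 0, so A²⁰ = 0.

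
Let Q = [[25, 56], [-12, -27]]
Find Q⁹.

[[118105, 275576], [-59052, -137787]]

tr Q = -2 and det Q = -3, so the characteristic polynomial is λ² − (-2)λ + (-3) with roots -3 and 1.
Eigenvectors give P = [[-2, 7], [1, -3]] with P⁻¹ = [[3, 7], [1, 2]], and Q = P·diag(-3, 1)·P⁻¹.
Then Q⁹ = P·diag(-19683, 1)·P⁻¹ = [[39366, 7], [-19683, -3]] · [[3, 7], [1, 2]] = [[118105, 275576], [-59052, -137787]].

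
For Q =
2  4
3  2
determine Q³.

[[80, 96], [72, 80]]

Q² = [[16, 16], [12, 16]]
Q³ = [[80, 96], [72, 80]]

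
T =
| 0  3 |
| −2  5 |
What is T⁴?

tr T = 5 and det T = 6, so the characteristic polynomial is λ² − (5)λ + (6) with roots 2 and 3.
Eigenvectors give P = [[−3, 1], [−2, 1]] with P⁻¹ = [[−1, 1], [−2, 3]], and T = P·diag(2, 3)·P⁻¹.
Then T⁴ = P·diag(16, 81)·P⁻¹ = [[−48, 81], [−32, 81]] · [[−1, 1], [−2, 3]] = [[−114, 195], [−130, 211]].

[[−114, 195], [−130, 211]]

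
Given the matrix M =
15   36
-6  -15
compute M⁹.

tr M = 0 and det M = -9, so the characteristic polynomial is λ² − (0)λ + (-9) with roots 3 and -3.
Eigenvectors give P = [[-3, -2], [1, 1]] with P⁻¹ = [[-1, -2], [1, 3]], and M = P·diag(3, -3)·P⁻¹.
Then M⁹ = P·diag(19683, -19683)·P⁻¹ = [[-59049, 39366], [19683, -19683]] · [[-1, -2], [1, 3]] = [[98415, 236196], [-39366, -98415]].

[[98415, 236196], [-39366, -98415]]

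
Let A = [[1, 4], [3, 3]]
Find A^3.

A^2 = [[13, 16], [12, 21]]
A^3 = [[61, 100], [75, 111]]

[[61, 100], [75, 111]]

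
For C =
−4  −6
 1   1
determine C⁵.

tr C = −3 and det C = 2, so the characteristic polynomial is λ² − (−3)λ + (2) with roots −2 and −1.
Eigenvectors give P = [[3, −2], [−1, 1]] with P⁻¹ = [[1, 2], [1, 3]], and C = P·diag(−2, −1)·P⁻¹.
Then C⁵ = P·diag(−32, −1)·P⁻¹ = [[−96, 2], [32, −1]] · [[1, 2], [1, 3]] = [[−94, −186], [31, 61]].

[[−94, −186], [31, 61]]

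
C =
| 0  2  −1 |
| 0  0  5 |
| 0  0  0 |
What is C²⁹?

[[0, 0, 0], [0, 0, 0], [0, 0, 0]]

C is strictly triangular, hence nilpotent: C³ = 0, so C²⁹ = 0.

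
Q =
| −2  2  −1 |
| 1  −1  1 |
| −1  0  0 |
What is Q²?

[[7, −6, 4], [−4, 3, −2], [2, −2, 1]]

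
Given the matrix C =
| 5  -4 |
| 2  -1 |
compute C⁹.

[[39365, -39364], [19682, -19681]]

tr C = 4 and det C = 3, so the characteristic polynomial is λ² − (4)λ + (3) with roots 3 and 1.
Eigenvectors give P = [[2, 1], [1, 1]] with P⁻¹ = [[1, -1], [-1, 2]], and C = P·diag(3, 1)·P⁻¹.
Then C⁹ = P·diag(19683, 1)·P⁻¹ = [[39366, 1], [19683, 1]] · [[1, -1], [-1, 2]] = [[39365, -39364], [19682, -19681]].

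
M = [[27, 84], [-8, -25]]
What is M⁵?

tr M = 2 and det M = -3, so the characteristic polynomial is λ² − (2)λ + (-3) with roots -1 and 3.
Eigenvectors give P = [[3, 7], [-1, -2]] with P⁻¹ = [[-2, -7], [1, 3]], and M = P·diag(-1, 3)·P⁻¹.
Then M⁵ = P·diag(-1, 243)·P⁻¹ = [[-3, 1701], [1, -486]] · [[-2, -7], [1, 3]] = [[1707, 5124], [-488, -1465]].

[[1707, 5124], [-488, -1465]]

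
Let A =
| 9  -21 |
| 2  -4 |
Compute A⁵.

tr A = 5 and det A = 6, so the characteristic polynomial is λ² − (5)λ + (6) with roots 3 and 2.
Eigenvectors give P = [[7, -3], [2, -1]] with P⁻¹ = [[1, -3], [2, -7]], and A = P·diag(3, 2)·P⁻¹.
Then A⁵ = P·diag(243, 32)·P⁻¹ = [[1701, -96], [486, -32]] · [[1, -3], [2, -7]] = [[1509, -4431], [422, -1234]].

[[1509, -4431], [422, -1234]]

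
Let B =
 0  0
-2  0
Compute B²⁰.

[[0, 0], [0, 0]]

B is strictly triangular, hence nilpotent: B² = 0, so B²⁰ = 0.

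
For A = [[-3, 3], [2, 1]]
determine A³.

A² = [[15, -6], [-4, 7]]
A³ = [[-57, 39], [26, -5]]

[[-57, 39], [26, -5]]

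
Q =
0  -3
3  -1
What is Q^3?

Q^2 = [[-9, 3], [-3, -8]]
Q^3 = [[9, 24], [-24, 17]]

[[9, 24], [-24, 17]]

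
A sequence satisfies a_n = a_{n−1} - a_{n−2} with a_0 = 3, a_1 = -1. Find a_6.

3

With companion matrix M = [[1, -1], [1, 0]], [a_n, a_{n−1}]ᵀ = M·[a_{n−1}, a_{n−2}]ᵀ, so [a_6, a_5]ᵀ = M⁵·[a_1, a_0]ᵀ.
M⁵ = [[0, 1], [-1, 1]], giving [a_6, a_5]ᵀ = [[3], [4]].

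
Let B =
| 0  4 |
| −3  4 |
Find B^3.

B^2 = [[−12, 16], [−12, 4]]
B^3 = [[−48, 16], [−12, −32]]

[[−48, 16], [−12, −32]]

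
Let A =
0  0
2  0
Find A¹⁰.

A is strictly triangular, hence nilpotent: A² = 0, so A¹⁰ = 0.

[[0, 0], [0, 0]]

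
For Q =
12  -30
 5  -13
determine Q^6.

tr Q = -1 and det Q = -6, so the characteristic polynomial is λ² − (-1)λ + (-6) with roots -3 and 2.
Eigenvectors give P = [[2, 3], [1, 1]] with P⁻¹ = [[-1, 3], [1, -2]], and Q = P·diag(-3, 2)·P⁻¹.
Then Q^6 = P·diag(729, 64)·P⁻¹ = [[1458, 192], [729, 64]] · [[-1, 3], [1, -2]] = [[-1266, 3990], [-665, 2059]].

[[-1266, 3990], [-665, 2059]]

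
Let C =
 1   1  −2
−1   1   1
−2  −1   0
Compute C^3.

C^2 = [[4, 4, −1], [−4, −1, 3], [−1, −3, 3]]
C^3 = [[2, 9, −4], [−9, −8, 7], [−4, −7, −1]]

[[2, 9, −4], [−9, −8, 7], [−4, −7, −1]]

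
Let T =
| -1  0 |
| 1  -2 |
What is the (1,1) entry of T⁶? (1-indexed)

1

tr T = -3 and det T = 2, so the characteristic polynomial is λ² − (-3)λ + (2) with roots -2 and -1.
Eigenvectors give P = [[0, 1], [-1, 1]] with P⁻¹ = [[1, -1], [1, 0]], and T = P·diag(-2, -1)·P⁻¹.
Then T⁶ = P·diag(64, 1)·P⁻¹ = [[0, 1], [-64, 1]] · [[1, -1], [1, 0]] = [[1, 0], [-63, 64]].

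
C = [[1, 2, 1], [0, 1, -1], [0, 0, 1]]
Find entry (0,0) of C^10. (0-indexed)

C = I + N where N = [[0, 2, 1], [0, 0, -1], [0, 0, 0]] is strictly upper-triangular, so N^3 = 0.
(I + N)^10 = I + 10·N + 45·N^2 = [[1, 20, -80], [0, 1, -10], [0, 0, 1]].

1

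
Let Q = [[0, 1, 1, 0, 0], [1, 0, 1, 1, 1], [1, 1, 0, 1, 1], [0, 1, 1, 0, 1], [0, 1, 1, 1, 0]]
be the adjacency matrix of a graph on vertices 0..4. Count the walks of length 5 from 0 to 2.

The number of length-5 walks from vertex 0 to vertex 2 is entry (0,2) of Q^5, where Q is the adjacency matrix.
Q^2 = [[2, 1, 1, 2, 2], [1, 4, 3, 2, 2], [1, 3, 4, 2, 2], [2, 2, 2, 3, 2], [2, 2, 2, 2, 3]]
Q^3 = [[2, 7, 7, 4, 4], [7, 8, 9, 9, 9], [7, 9, 8, 9, 9], [4, 9, 9, 6, 7], [4, 9, 9, 7, 6]]
Q^4 = [[14, 17, 17, 18, 18], [17, 34, 33, 26, 26], [17, 33, 34, 26, 26], [18, 26, 26, 25, 24], [18, 26, 26, 24, 25]]
Q^5 = [[34, 67, 67, 52, 52], [67, 102, 103, 93, 93], [67, 103, 102, 93, 93], [52, 93, 93, 76, 77], [52, 93, 93, 77, 76]]

67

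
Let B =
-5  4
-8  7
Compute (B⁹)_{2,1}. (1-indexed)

tr B = 2 and det B = -3, so the characteristic polynomial is λ² − (2)λ + (-3) with roots 3 and -1.
Eigenvectors give P = [[1, 1], [2, 1]] with P⁻¹ = [[-1, 1], [2, -1]], and B = P·diag(3, -1)·P⁻¹.
Then B⁹ = P·diag(19683, -1)·P⁻¹ = [[19683, -1], [39366, -1]] · [[-1, 1], [2, -1]] = [[-19685, 19684], [-39368, 39367]].

-39368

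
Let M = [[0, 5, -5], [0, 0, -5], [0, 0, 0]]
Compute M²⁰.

M is strictly triangular, hence nilpotent: M³ = 0, so M²⁰ = 0.

[[0, 0, 0], [0, 0, 0], [0, 0, 0]]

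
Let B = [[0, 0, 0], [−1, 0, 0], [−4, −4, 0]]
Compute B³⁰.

B is strictly triangular, hence nilpotent: B³ = 0, so B³⁰ = 0.

[[0, 0, 0], [0, 0, 0], [0, 0, 0]]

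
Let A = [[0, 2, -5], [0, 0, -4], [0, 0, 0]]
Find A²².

A is strictly triangular, hence nilpotent: A³ = 0, so A²² = 0.

[[0, 0, 0], [0, 0, 0], [0, 0, 0]]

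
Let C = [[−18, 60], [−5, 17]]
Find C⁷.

[[−9132, 27780], [−2315, 7073]]

tr C = −1 and det C = −6, so the characteristic polynomial is λ² − (−1)λ + (−6) with roots −3 and 2.
Eigenvectors give P = [[4, 3], [1, 1]] with P⁻¹ = [[1, −3], [−1, 4]], and C = P·diag(−3, 2)·P⁻¹.
Then C⁷ = P·diag(−2187, 128)·P⁻¹ = [[−8748, 384], [−2187, 128]] · [[1, −3], [−1, 4]] = [[−9132, 27780], [−2315, 7073]].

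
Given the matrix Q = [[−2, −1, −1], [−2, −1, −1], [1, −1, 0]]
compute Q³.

[[−15, −12, −9], [−15, −12, −9], [0, 0, 0]]

Q² = [[5, 4, 3], [5, 4, 3], [0, 0, 0]]
Q³ = [[−15, −12, −9], [−15, −12, −9], [0, 0, 0]]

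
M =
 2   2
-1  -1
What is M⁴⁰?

M² = M (a projection; rank 1, trace 1), so M⁴⁰ = M.

[[2, 2], [-1, -1]]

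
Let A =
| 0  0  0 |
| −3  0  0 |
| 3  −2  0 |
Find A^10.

[[0, 0, 0], [0, 0, 0], [0, 0, 0]]

A is strictly triangular, hence nilpotent: A^3 = 0, so A^10 = 0.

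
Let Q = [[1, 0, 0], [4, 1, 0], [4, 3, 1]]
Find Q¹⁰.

[[1, 0, 0], [40, 1, 0], [580, 30, 1]]

Q = I + N where N = [[0, 0, 0], [4, 0, 0], [4, 3, 0]] is strictly lower-triangular, so N³ = 0.
(I + N)¹⁰ = I + 10·N + 45·N² = [[1, 0, 0], [40, 1, 0], [580, 30, 1]].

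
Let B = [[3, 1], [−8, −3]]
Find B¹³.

B² = I (check: tr B = 0 and det B = −1), so B¹³ = B since 13 is odd.

[[3, 1], [−8, −3]]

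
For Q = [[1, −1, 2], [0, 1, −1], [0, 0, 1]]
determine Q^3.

Q = I + N where N = [[0, −1, 2], [0, 0, −1], [0, 0, 0]] is strictly upper-triangular, so N^3 = 0.
(I + N)^3 = I + 3·N + 3·N^2 = [[1, −3, 9], [0, 1, −3], [0, 0, 1]].

[[1, −3, 9], [0, 1, −3], [0, 0, 1]]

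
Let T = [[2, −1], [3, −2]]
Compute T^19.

T² = I (check: tr T = 0 and det T = −1), so T^19 = T since 19 is odd.

[[2, −1], [3, −2]]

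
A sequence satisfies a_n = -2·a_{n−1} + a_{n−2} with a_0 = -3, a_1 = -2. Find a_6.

53

With companion matrix A = [[-2, 1], [1, 0]], [a_n, a_{n−1}]ᵀ = A·[a_{n−1}, a_{n−2}]ᵀ, so [a_6, a_5]ᵀ = A⁵·[a_1, a_0]ᵀ.
A⁵ = [[-70, 29], [29, -12]], giving [a_6, a_5]ᵀ = [[53], [-22]].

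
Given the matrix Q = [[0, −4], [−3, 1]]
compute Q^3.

[[12, −52], [−39, 25]]

Q^2 = [[12, −4], [−3, 13]]
Q^3 = [[12, −52], [−39, 25]]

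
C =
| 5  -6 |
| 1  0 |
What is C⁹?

[[58025, -115026], [19171, -37830]]

tr C = 5 and det C = 6, so the characteristic polynomial is λ² − (5)λ + (6) with roots 3 and 2.
Eigenvectors give P = [[3, 2], [1, 1]] with P⁻¹ = [[1, -2], [-1, 3]], and C = P·diag(3, 2)·P⁻¹.
Then C⁹ = P·diag(19683, 512)·P⁻¹ = [[59049, 1024], [19683, 512]] · [[1, -2], [-1, 3]] = [[58025, -115026], [19171, -37830]].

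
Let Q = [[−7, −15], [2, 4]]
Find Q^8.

tr Q = −3 and det Q = 2, so the characteristic polynomial is λ² − (−3)λ + (2) with roots −1 and −2.
Eigenvectors give P = [[5, −3], [−2, 1]] with P⁻¹ = [[−1, −3], [−2, −5]], and Q = P·diag(−1, −2)·P⁻¹.
Then Q^8 = P·diag(1, 256)·P⁻¹ = [[5, −768], [−2, 256]] · [[−1, −3], [−2, −5]] = [[1531, 3825], [−510, −1274]].

[[1531, 3825], [−510, −1274]]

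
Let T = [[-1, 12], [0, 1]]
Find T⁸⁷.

[[-1, 12], [0, 1]]

T² = I (check: tr T = 0 and det T = -1), so T⁸⁷ = T since 87 is odd.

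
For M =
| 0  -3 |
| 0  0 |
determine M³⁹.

[[0, 0], [0, 0]]

M is strictly triangular, hence nilpotent: M² = 0, so M³⁹ = 0.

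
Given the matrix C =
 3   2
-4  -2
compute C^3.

C^2 = [[1, 2], [-4, -4]]
C^3 = [[-5, -2], [4, 0]]

[[-5, -2], [4, 0]]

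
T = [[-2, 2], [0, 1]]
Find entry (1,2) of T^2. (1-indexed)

-2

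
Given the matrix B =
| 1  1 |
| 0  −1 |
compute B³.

[[1, 1], [0, −1]]

B² = I (check: tr B = 0 and det B = −1), so B³ = B since 3 is odd.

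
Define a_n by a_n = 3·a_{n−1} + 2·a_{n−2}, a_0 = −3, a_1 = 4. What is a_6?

With companion matrix B = [[3, 2], [1, 0]], [a_n, a_{n−1}]ᵀ = B·[a_{n−1}, a_{n−2}]ᵀ, so [a_6, a_5]ᵀ = B⁵·[a_1, a_0]ᵀ.
B⁵ = [[495, 278], [139, 78]], giving [a_6, a_5]ᵀ = [[1146], [322]].

1146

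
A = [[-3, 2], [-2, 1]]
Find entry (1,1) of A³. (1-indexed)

-7

A² = [[5, -4], [4, -3]]
A³ = [[-7, 6], [-6, 5]]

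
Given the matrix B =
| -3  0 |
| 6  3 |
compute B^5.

[[-243, 0], [486, 243]]

tr B = 0 and det B = -9, so the characteristic polynomial is λ² − (0)λ + (-9) with roots 3 and -3.
Eigenvectors give P = [[0, 1], [1, -1]] with P⁻¹ = [[1, 1], [1, 0]], and B = P·diag(3, -3)·P⁻¹.
Then B^5 = P·diag(243, -243)·P⁻¹ = [[0, -243], [243, 243]] · [[1, 1], [1, 0]] = [[-243, 0], [486, 243]].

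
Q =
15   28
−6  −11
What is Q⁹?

[[137775, 275548], [−59046, −118091]]

tr Q = 4 and det Q = 3, so the characteristic polynomial is λ² − (4)λ + (3) with roots 3 and 1.
Eigenvectors give P = [[7, −2], [−3, 1]] with P⁻¹ = [[1, 2], [3, 7]], and Q = P·diag(3, 1)·P⁻¹.
Then Q⁹ = P·diag(19683, 1)·P⁻¹ = [[137781, −2], [−59049, 1]] · [[1, 2], [3, 7]] = [[137775, 275548], [−59046, −118091]].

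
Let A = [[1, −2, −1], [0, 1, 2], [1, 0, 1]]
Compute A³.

A² = [[0, −4, −6], [2, 1, 4], [2, −2, 0]]
A³ = [[−6, −4, −14], [6, −3, 4], [2, −6, −6]]

[[−6, −4, −14], [6, −3, 4], [2, −6, −6]]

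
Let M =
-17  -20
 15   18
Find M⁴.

[[-179, -260], [195, 276]]

tr M = 1 and det M = -6, so the characteristic polynomial is λ² − (1)λ + (-6) with roots 3 and -2.
Eigenvectors give P = [[-1, 4], [1, -3]] with P⁻¹ = [[3, 4], [1, 1]], and M = P·diag(3, -2)·P⁻¹.
Then M⁴ = P·diag(81, 16)·P⁻¹ = [[-81, 64], [81, -48]] · [[3, 4], [1, 1]] = [[-179, -260], [195, 276]].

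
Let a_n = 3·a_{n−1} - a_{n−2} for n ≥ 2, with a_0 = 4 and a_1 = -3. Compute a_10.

With companion matrix B = [[3, -1], [1, 0]], [a_n, a_{n−1}]ᵀ = B·[a_{n−1}, a_{n−2}]ᵀ, so [a_10, a_9]ᵀ = B⁹·[a_1, a_0]ᵀ.
B⁹ = [[6765, -2584], [2584, -987]], giving [a_10, a_9]ᵀ = [[-30631], [-11700]].

-30631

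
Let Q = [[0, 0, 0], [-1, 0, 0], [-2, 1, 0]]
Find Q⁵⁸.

Q is strictly triangular, hence nilpotent: Q³ = 0, so Q⁵⁸ = 0.

[[0, 0, 0], [0, 0, 0], [0, 0, 0]]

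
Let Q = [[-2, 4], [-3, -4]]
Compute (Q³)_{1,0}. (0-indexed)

-48

Q² = [[-8, -24], [18, 4]]
Q³ = [[88, 64], [-48, 56]]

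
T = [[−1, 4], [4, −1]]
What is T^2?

[[17, −8], [−8, 17]]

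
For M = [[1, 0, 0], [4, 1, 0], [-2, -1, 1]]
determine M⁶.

[[1, 0, 0], [24, 1, 0], [-72, -6, 1]]

M = I + N where N = [[0, 0, 0], [4, 0, 0], [-2, -1, 0]] is strictly lower-triangular, so N³ = 0.
(I + N)⁶ = I + 6·N + 15·N² = [[1, 0, 0], [24, 1, 0], [-72, -6, 1]].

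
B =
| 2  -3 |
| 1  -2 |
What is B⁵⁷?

[[2, -3], [1, -2]]

B² = I (check: tr B = 0 and det B = -1), so B⁵⁷ = B since 57 is odd.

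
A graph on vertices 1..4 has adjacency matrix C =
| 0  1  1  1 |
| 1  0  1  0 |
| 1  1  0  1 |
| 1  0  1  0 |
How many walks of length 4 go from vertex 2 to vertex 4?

The number of length-4 walks from vertex 2 to vertex 4 is entry (2,4) of C⁴, where C is the adjacency matrix.
C² = [[3, 1, 2, 1], [1, 2, 1, 2], [2, 1, 3, 1], [1, 2, 1, 2]]
C³ = [[4, 5, 5, 5], [5, 2, 5, 2], [5, 5, 4, 5], [5, 2, 5, 2]]
C⁴ = [[15, 9, 14, 9], [9, 10, 9, 10], [14, 9, 15, 9], [9, 10, 9, 10]]

10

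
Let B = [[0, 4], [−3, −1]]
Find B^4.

[[132, 92], [−69, 109]]

B^2 = [[−12, −4], [3, −11]]
B^3 = [[12, −44], [33, 23]]
B^4 = [[132, 92], [−69, 109]]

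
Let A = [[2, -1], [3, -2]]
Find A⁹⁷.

A² = I (check: tr A = 0 and det A = -1), so A⁹⁷ = A since 97 is odd.

[[2, -1], [3, -2]]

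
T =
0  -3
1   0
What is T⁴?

T² = [[-3, 0], [0, -3]]
T³ = [[0, 9], [-3, 0]]
T⁴ = [[9, 0], [0, 9]]

[[9, 0], [0, 9]]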